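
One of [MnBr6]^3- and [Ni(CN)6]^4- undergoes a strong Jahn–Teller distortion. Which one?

[MnBr6]^3-

[MnBr6]^3-: Summing ligand charges against the −3 overall charge gives an oxidation state of +3 for manganese. Manganese is a group-7 element; Mn(III) is therefore d⁴. Bromide is a weak-field ligand for a first-row metal, so the complex is high-spin. The t₂g³e_g¹ (high-spin) configuration has an unevenly filled e_g set; the Jahn–Teller theorem predicts a tetragonal distortion (typically axial elongation) to lift the degeneracy.
[Ni(CN)6]^4-: Summing ligand charges against the −4 overall charge gives an oxidation state of +2 for nickel. Group 10 minus oxidation state 2 gives a d⁸ configuration. The d⁸ configuration leaves the e_g set evenly filled (or empty) — no strong Jahn–Teller driving force.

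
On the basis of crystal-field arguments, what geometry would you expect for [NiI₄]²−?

tetrahedral

Ligand charges: each iodide is −1. With an overall charge of −2 the nickel centre must be in the +2 oxidation state.
Ni sits in group 10, so the d-electron count is 10 − 2 = 8.
Coordination number: 4.
Iodide is a weak-field ligand.
With weak-field ligands the CFSE gain from square planar is small, so a 3d d⁸ ion takes the sterically preferred tetrahedral geometry.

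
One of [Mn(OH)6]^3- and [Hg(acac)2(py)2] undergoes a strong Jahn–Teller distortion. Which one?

[Mn(OH)6]^3-: Summing ligand charges against the −3 overall charge gives an oxidation state of +3 for manganese. Mn sits in group 7, so the d-electron count is 7 − 3 = 4. Hydroxide is a weak-field ligand for a first-row metal, so the complex is high-spin. The t₂g³e_g¹ (high-spin) configuration has an unevenly filled e_g set; the Jahn–Teller theorem predicts a tetragonal distortion (typically axial elongation) to lift the degeneracy.
[Hg(acac)2(py)2]: Ligand charges: each acetylacetonate is −1; pyridine is neutral. With an overall charge of 0 the mercury centre must be in the +2 oxidation state. Group 12 minus oxidation state 2 gives a d¹⁰ configuration. The d¹⁰ configuration leaves the e_g set evenly filled (or empty) — no strong Jahn–Teller driving force.

[Mn(OH)6]^3-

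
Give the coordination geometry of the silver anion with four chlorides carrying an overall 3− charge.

tetrahedral

Each chloride is −1; balancing the −3 overall charge requires Ag(I).
Ag sits in group 11, so the d-electron count is 11 − 1 = 10.
Coordination number: 4.
A d¹⁰ ion has no crystal-field stabilisation preference between square planar and tetrahedral, so four ligands adopt the sterically favoured tetrahedral geometry.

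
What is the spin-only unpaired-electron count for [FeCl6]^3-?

Summing ligand charges against the −3 overall charge gives an oxidation state of +3 for iron.
Fe sits in group 8, so the d-electron count is 8 − 3 = 5.
The spin state decides the count: Chloride is a weak-field ligand for a first-row metal, so the complex is high-spin.
An octahedral high-spin d⁵ ion is t₂g³e_g², giving 5 unpaired electrons.

5 unpaired electrons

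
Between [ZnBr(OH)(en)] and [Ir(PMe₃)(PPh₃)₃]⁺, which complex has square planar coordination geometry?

[Ir(PMe₃)(PPh₃)₃]⁺

For [ZnBr(OH)(en)]: Ligand charges: each bromide is −1; each hydroxide is −1; ethylenediamine is neutral. With an overall charge of 0 the zinc centre must be in the +2 oxidation state. Zinc is a group-12 element; Zn(II) is therefore d¹⁰. A d¹⁰ ion has no crystal-field stabilisation preference between square planar and tetrahedral, so four ligands adopt the sterically favoured tetrahedral geometry. → tetrahedral.
For [Ir(PMe₃)(PPh₃)₃]⁺: Trimethylphosphine is neutral; triphenylphosphine is neutral; balancing the +1 overall charge requires Ir(I). Iridium is a group-9 element; Ir(I) is therefore d⁸. A 5d d⁸ ion has a large crystal-field splitting; square planar leaves the high-energy d_{x²−y²} orbital empty and maximises CFSE. → square planar.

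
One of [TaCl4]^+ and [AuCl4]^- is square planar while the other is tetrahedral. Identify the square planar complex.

[AuCl4]^-

For [TaCl4]^+: Ligand charges: each chloride is −1. With an overall charge of +1 the tantalum centre must be in the +5 oxidation state. Tantalum is a group-5 element; Ta(V) is therefore d⁰. A d⁰ ion has no crystal-field stabilisation preference between square planar and tetrahedral, so four ligands adopt the sterically favoured tetrahedral geometry. → tetrahedral.
For [AuCl4]^-: Ligand charges: each chloride is −1. With an overall charge of −1 the gold centre must be in the +3 oxidation state. Au sits in group 11, so the d-electron count is 11 − 3 = 8. A 5d d⁸ ion has a large crystal-field splitting; square planar leaves the high-energy d_{x²−y²} orbital empty and maximises CFSE. → square planar.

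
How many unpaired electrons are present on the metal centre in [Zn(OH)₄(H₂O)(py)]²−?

Summing ligand charges against the −2 overall charge gives an oxidation state of +2 for zinc.
Group 12 minus oxidation state 2 gives a d¹⁰ configuration.
In an octahedral field the d¹⁰ configuration is t₂g⁶e_g⁴, giving 0 unpaired electrons.

0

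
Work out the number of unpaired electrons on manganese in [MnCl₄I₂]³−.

4 unpaired electrons

Each chloride is −1; each iodide is −1; balancing the −3 overall charge requires Mn(III).
Mn sits in group 7, so the d-electron count is 7 − 3 = 4.
The spin state decides the count: Chloride and iodide are weak-field ligands for a first-row metal, so the complex is high-spin.
An octahedral high-spin d⁴ ion is t₂g³e_g¹, giving 4 unpaired electrons.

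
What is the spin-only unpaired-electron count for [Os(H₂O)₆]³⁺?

Ligand charges: water is neutral. With an overall charge of +3 the osmium centre must be in the +3 oxidation state.
Os sits in group 8, so the d-electron count is 8 − 3 = 5.
The spin state decides the count: a 5d ion has a large Δₒ and is invariably low-spin.
An octahedral low-spin d⁵ ion is t₂g⁵e_g⁰, giving 1 unpaired electron.

1 unpaired electron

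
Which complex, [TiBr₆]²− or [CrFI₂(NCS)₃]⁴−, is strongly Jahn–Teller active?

[CrFI₂(NCS)₃]⁴−

[TiBr₆]²−: Each bromide is −1; balancing the −2 overall charge requires Ti(IV). Ti sits in group 4, so the d-electron count is 4 − 4 = 0. The d⁰ configuration leaves the e_g set evenly filled (or empty) — no strong Jahn–Teller driving force.
[CrFI₂(NCS)₃]⁴−: Summing ligand charges against the −4 overall charge gives an oxidation state of +2 for chromium. Chromium is a group-6 element; Cr(II) is therefore d⁴. Fluoride, iodide, and isothiocyanate are weak-field ligands for a first-row metal, so the complex is high-spin. The t₂g³e_g¹ (high-spin) configuration has an unevenly filled e_g set; the Jahn–Teller theorem predicts a tetragonal distortion (typically axial elongation) to lift the degeneracy.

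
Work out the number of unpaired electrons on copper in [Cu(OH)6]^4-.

1 unpaired electron

Ligand charges: each hydroxide is −1. With an overall charge of −4 the copper centre must be in the +2 oxidation state.
Copper is a group-11 element; Cu(II) is therefore d⁹.
In an octahedral field the d⁹ configuration is t₂g⁶e_g³ (only one arrangement possible), giving 1 unpaired electron.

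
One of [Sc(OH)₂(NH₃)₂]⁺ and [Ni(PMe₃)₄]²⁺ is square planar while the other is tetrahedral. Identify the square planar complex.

For [Sc(OH)₂(NH₃)₂]⁺: Each hydroxide is −1; ammonia is neutral; balancing the +1 overall charge requires Sc(III). Sc sits in group 3, so the d-electron count is 3 − 3 = 0. A d⁰ ion has no crystal-field stabilisation preference between square planar and tetrahedral, so four ligands adopt the sterically favoured tetrahedral geometry. → tetrahedral.
For [Ni(PMe₃)₄]²⁺: Ligand charges: trimethylphosphine is neutral. With an overall charge of +2 the nickel centre must be in the +2 oxidation state. Ni sits in group 10, so the d-electron count is 10 − 2 = 8. Trimethylphosphine is a strong-field ligand (high in the spectrochemical series). A 3d d⁸ ion with strong-field ligands gains enough CFSE to favour square planar over tetrahedral. → square planar.

[Ni(PMe₃)₄]²⁺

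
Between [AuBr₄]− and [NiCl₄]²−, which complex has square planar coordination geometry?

[AuBr₄]−

For [AuBr₄]−: Ligand charges: each bromide is −1. With an overall charge of −1 the gold centre must be in the +3 oxidation state. Group 11 minus oxidation state 3 gives a d⁸ configuration. A 5d d⁸ ion has a large crystal-field splitting; square planar leaves the high-energy d_{x²−y²} orbital empty and maximises CFSE. → square planar.
For [NiCl₄]²−: Summing ligand charges against the −2 overall charge gives an oxidation state of +2 for nickel. Nickel is a group-10 element; Ni(II) is therefore d⁸. Chloride is a weak-field ligand. With weak-field ligands the CFSE gain from square planar is small, so a 3d d⁸ ion takes the sterically preferred tetrahedral geometry. → tetrahedral.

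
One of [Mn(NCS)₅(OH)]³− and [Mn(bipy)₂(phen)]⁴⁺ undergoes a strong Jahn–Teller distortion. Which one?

[Mn(NCS)₅(OH)]³−

[Mn(NCS)₅(OH)]³−: Each isothiocyanate is −1; each hydroxide is −1; balancing the −3 overall charge requires Mn(III). Group 7 minus oxidation state 3 gives a d⁴ configuration. Hydroxide and isothiocyanate are weak-field ligands for a first-row metal, so the complex is high-spin. The t₂g³e_g¹ (high-spin) configuration has an unevenly filled e_g set; the Jahn–Teller theorem predicts a tetragonal distortion (typically axial elongation) to lift the degeneracy.
[Mn(bipy)₂(phen)]⁴⁺: Summing ligand charges against the +4 overall charge gives an oxidation state of +4 for manganese. Manganese is a group-7 element; Mn(IV) is therefore d³. The d³ configuration leaves the e_g set evenly filled (or empty) — no strong Jahn–Teller driving force.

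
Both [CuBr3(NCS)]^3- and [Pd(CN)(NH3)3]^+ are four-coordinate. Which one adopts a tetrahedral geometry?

[CuBr3(NCS)]^3-

For [CuBr3(NCS)]^3-: Summing ligand charges against the −3 overall charge gives an oxidation state of +1 for copper. Cu sits in group 11, so the d-electron count is 11 − 1 = 10. A d¹⁰ ion has no crystal-field stabilisation preference between square planar and tetrahedral, so four ligands adopt the sterically favoured tetrahedral geometry. → tetrahedral.
For [Pd(CN)(NH3)3]^+: Summing ligand charges against the +1 overall charge gives an oxidation state of +2 for palladium. Group 10 minus oxidation state 2 gives a d⁸ configuration. A 4d d⁸ ion has a large crystal-field splitting; square planar leaves the high-energy d_{x²−y²} orbital empty and maximises CFSE. → square planar.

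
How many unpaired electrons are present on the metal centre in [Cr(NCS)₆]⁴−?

4

Each isothiocyanate is −1; balancing the −4 overall charge requires Cr(II).
Group 6 minus oxidation state 2 gives a d⁴ configuration.
The spin state decides the count: Isothiocyanate is a weak-field ligand for a first-row metal, so the complex is high-spin.
An octahedral high-spin d⁴ ion is t₂g³e_g¹, giving 4 unpaired electrons.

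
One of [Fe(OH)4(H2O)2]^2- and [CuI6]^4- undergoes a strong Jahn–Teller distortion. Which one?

[Fe(OH)4(H2O)2]^2-: Summing ligand charges against the −2 overall charge gives an oxidation state of +2 for iron. Fe sits in group 8, so the d-electron count is 8 − 2 = 6. Hydroxide is a weak-field ligand for a first-row metal, so the complex is high-spin. The d⁶ configuration leaves the e_g set evenly filled (or empty) — no strong Jahn–Teller driving force.
[CuI6]^4-: Ligand charges: each iodide is −1. With an overall charge of −4 the copper centre must be in the +2 oxidation state. Cu sits in group 11, so the d-electron count is 11 − 2 = 9. The t₂g⁶e_g³ configuration has an unevenly filled e_g set; the Jahn–Teller theorem predicts a tetragonal distortion (typically axial elongation) to lift the degeneracy.

[CuI6]^4-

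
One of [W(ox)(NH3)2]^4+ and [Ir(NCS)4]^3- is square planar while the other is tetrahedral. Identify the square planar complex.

[Ir(NCS)4]^3-

For [W(ox)(NH3)2]^4+: Ligand charges: each oxalate is −2; ammonia is neutral. With an overall charge of +4 the tungsten centre must be in the +6 oxidation state. Group 6 minus oxidation state 6 gives a d⁰ configuration. A d⁰ ion has no crystal-field stabilisation preference between square planar and tetrahedral, so four ligands adopt the sterically favoured tetrahedral geometry. → tetrahedral.
For [Ir(NCS)4]^3-: Summing ligand charges against the −3 overall charge gives an oxidation state of +1 for iridium. Group 9 minus oxidation state 1 gives a d⁸ configuration. A 5d d⁸ ion has a large crystal-field splitting; square planar leaves the high-energy d_{x²−y²} orbital empty and maximises CFSE. → square planar.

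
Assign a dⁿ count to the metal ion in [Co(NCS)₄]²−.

d⁷

Ligand charges: each isothiocyanate is −1. With an overall charge of −2 the cobalt centre must be in the +2 oxidation state.
Group 9 minus oxidation state 2 gives a d⁷ configuration.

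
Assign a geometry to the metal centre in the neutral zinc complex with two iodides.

Ligand charges: each iodide is −1. With an overall charge of 0 the zinc centre must be in the +2 oxidation state.
Zn sits in group 12, so the d-electron count is 12 − 2 = 10.
Coordination number: 2.
A d¹⁰ ion with only two ligands adopts a linear arrangement (sp hybridisation; no CFSE preference).

linear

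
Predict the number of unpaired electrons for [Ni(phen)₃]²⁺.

2 unpaired electrons

Summing ligand charges against the +2 overall charge gives an oxidation state of +2 for nickel.
Nickel is a group-10 element; Ni(II) is therefore d⁸.
Counting donor atoms: 3×1,10-phenanthroline (bidentate) → 6 donors. Coordination number = 6.
In an octahedral field the d⁸ configuration is t₂g⁶e_g² (only one arrangement possible), giving 2 unpaired electrons.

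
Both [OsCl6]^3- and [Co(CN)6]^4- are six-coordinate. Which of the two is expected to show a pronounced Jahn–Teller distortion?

[OsCl6]^3-: Summing ligand charges against the −3 overall charge gives an oxidation state of +3 for osmium. Group 8 minus oxidation state 3 gives a d⁵ configuration. A 5d ion has a large Δₒ and is invariably low-spin. The d⁵ configuration leaves the e_g set evenly filled (or empty) — no strong Jahn–Teller driving force.
[Co(CN)6]^4-: Each cyanide is −1; balancing the −4 overall charge requires Co(II). Group 9 minus oxidation state 2 gives a d⁷ configuration. Cyanide is a strong-field ligand (high in the spectrochemical series) for a first-row metal, so the complex is low-spin. The t₂g⁶e_g¹ (low-spin) configuration has an unevenly filled e_g set; the Jahn–Teller theorem predicts a tetragonal distortion (typically axial elongation) to lift the degeneracy.

[Co(CN)6]^4-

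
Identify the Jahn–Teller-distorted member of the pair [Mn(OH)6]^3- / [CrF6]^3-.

[Mn(OH)6]^3-: Summing ligand charges against the −3 overall charge gives an oxidation state of +3 for manganese. Manganese is a group-7 element; Mn(III) is therefore d⁴. Hydroxide is a weak-field ligand for a first-row metal, so the complex is high-spin. The t₂g³e_g¹ (high-spin) configuration has an unevenly filled e_g set; the Jahn–Teller theorem predicts a tetragonal distortion (typically axial elongation) to lift the degeneracy.
[CrF6]^3-: Summing ligand charges against the −3 overall charge gives an oxidation state of +3 for chromium. Chromium is a group-6 element; Cr(III) is therefore d³. The d³ configuration leaves the e_g set evenly filled (or empty) — no strong Jahn–Teller driving force.

[Mn(OH)6]^3-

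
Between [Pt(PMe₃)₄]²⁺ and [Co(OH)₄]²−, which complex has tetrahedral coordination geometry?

[Co(OH)₄]²−

For [Pt(PMe₃)₄]²⁺: Summing ligand charges against the +2 overall charge gives an oxidation state of +2 for platinum. Group 10 minus oxidation state 2 gives a d⁸ configuration. A 5d d⁸ ion has a large crystal-field splitting; square planar leaves the high-energy d_{x²−y²} orbital empty and maximises CFSE. → square planar.
For [Co(OH)₄]²−: Summing ligand charges against the −2 overall charge gives an oxidation state of +2 for cobalt. Cobalt is a group-9 element; Co(II) is therefore d⁷. For a high-spin 3d d⁷ ion with weak-field ligands the small Δₜ gives little square-planar CFSE advantage, so four ligands adopt the sterically favoured tetrahedral geometry. → tetrahedral.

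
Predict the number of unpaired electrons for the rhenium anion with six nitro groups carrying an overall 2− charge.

Each nitro (N-bound nitrite) is −1; balancing the −2 overall charge requires Re(IV).
Re sits in group 7, so the d-electron count is 7 − 4 = 3.
In an octahedral field the d³ configuration is t₂g³e_g⁰ (only one arrangement possible), giving 3 unpaired electrons.

3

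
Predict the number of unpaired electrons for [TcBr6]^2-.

3 unpaired electrons

Ligand charges: each bromide is −1. With an overall charge of −2 the technetium centre must be in the +4 oxidation state.
Technetium is a group-7 element; Tc(IV) is therefore d³.
In an octahedral field the d³ configuration is t₂g³e_g⁰ (only one arrangement possible), giving 3 unpaired electrons.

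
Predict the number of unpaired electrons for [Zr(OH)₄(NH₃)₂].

Ligand charges: each hydroxide is −1; ammonia is neutral. With an overall charge of 0 the zirconium centre must be in the +4 oxidation state.
Group 4 minus oxidation state 4 gives a d⁰ configuration.
In an octahedral field the d⁰ configuration is t₂g⁰e_g⁰, giving 0 unpaired electrons.

0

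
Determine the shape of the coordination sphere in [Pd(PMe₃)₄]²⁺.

Ligand charges: trimethylphosphine is neutral. With an overall charge of +2 the palladium centre must be in the +2 oxidation state.
Palladium is a group-10 element; Pd(II) is therefore d⁸.
With 4 monodentate ligands the coordination number is 4.
A 4d d⁸ ion has a large crystal-field splitting; square planar leaves the high-energy d_{x²−y²} orbital empty and maximises CFSE.

square planar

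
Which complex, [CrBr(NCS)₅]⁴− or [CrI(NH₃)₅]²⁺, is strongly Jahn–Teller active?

[CrBr(NCS)₅]⁴−

[CrBr(NCS)₅]⁴−: Summing ligand charges against the −4 overall charge gives an oxidation state of +2 for chromium. Chromium is a group-6 element; Cr(II) is therefore d⁴. Bromide and isothiocyanate are weak-field ligands for a first-row metal, so the complex is high-spin. The t₂g³e_g¹ (high-spin) configuration has an unevenly filled e_g set; the Jahn–Teller theorem predicts a tetragonal distortion (typically axial elongation) to lift the degeneracy.
[CrI(NH₃)₅]²⁺: Ligand charges: each iodide is −1; ammonia is neutral. With an overall charge of +2 the chromium centre must be in the +3 oxidation state. Group 6 minus oxidation state 3 gives a d³ configuration. The d³ configuration leaves the e_g set evenly filled (or empty) — no strong Jahn–Teller driving force.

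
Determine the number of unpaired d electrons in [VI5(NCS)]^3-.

Each iodide is −1; each isothiocyanate is −1; balancing the −3 overall charge requires V(III).
Group 5 minus oxidation state 3 gives a d² configuration.
In an octahedral field the d² configuration is t₂g²e_g⁰ (only one arrangement possible), giving 2 unpaired electrons.

2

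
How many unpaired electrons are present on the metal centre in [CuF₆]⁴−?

1 unpaired electron

Each fluoride is −1; balancing the −4 overall charge requires Cu(II).
Group 11 minus oxidation state 2 gives a d⁹ configuration.
In an octahedral field the d⁹ configuration is t₂g⁶e_g³ (only one arrangement possible), giving 1 unpaired electron.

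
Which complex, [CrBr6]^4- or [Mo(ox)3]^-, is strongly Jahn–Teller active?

[CrBr6]^4-: Ligand charges: each bromide is −1. With an overall charge of −4 the chromium centre must be in the +2 oxidation state. Group 6 minus oxidation state 2 gives a d⁴ configuration. Bromide is a weak-field ligand for a first-row metal, so the complex is high-spin. The t₂g³e_g¹ (high-spin) configuration has an unevenly filled e_g set; the Jahn–Teller theorem predicts a tetragonal distortion (typically axial elongation) to lift the degeneracy.
[Mo(ox)3]^-: Summing ligand charges against the −1 overall charge gives an oxidation state of +5 for molybdenum. Molybdenum is a group-6 element; Mo(V) is therefore d¹. The d¹ configuration leaves the e_g set evenly filled (or empty) — no strong Jahn–Teller driving force.

[CrBr6]^4-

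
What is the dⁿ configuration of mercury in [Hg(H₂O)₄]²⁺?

Ligand charges: water is neutral. With an overall charge of +2 the mercury centre must be in the +2 oxidation state.
Mercury is a group-12 element; Hg(II) is therefore d¹⁰.

d10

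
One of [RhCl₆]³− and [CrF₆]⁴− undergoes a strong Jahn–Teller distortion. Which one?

[CrF₆]⁴−

[RhCl₆]³−: Each chloride is −1; balancing the −3 overall charge requires Rh(III). Rhodium is a group-9 element; Rh(III) is therefore d⁶. A 4d ion has a large Δₒ and is invariably low-spin. The d⁶ configuration leaves the e_g set evenly filled (or empty) — no strong Jahn–Teller driving force.
[CrF₆]⁴−: Summing ligand charges against the −4 overall charge gives an oxidation state of +2 for chromium. Chromium is a group-6 element; Cr(II) is therefore d⁴. Fluoride is a weak-field ligand for a first-row metal, so the complex is high-spin. The t₂g³e_g¹ (high-spin) configuration has an unevenly filled e_g set; the Jahn–Teller theorem predicts a tetragonal distortion (typically axial elongation) to lift the degeneracy.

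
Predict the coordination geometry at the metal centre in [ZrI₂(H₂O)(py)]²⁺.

Ligand charges: each iodide is −1; water is neutral; pyridine is neutral. With an overall charge of +2 the zirconium centre must be in the +4 oxidation state.
Zr sits in group 4, so the d-electron count is 4 − 4 = 0.
With 4 monodentate ligands the coordination number is 4.
A d⁰ ion has no crystal-field stabilisation preference between square planar and tetrahedral, so four ligands adopt the sterically favoured tetrahedral geometry.

tetrahedral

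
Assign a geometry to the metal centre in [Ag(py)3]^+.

trigonal planar

Summing ligand charges against the +1 overall charge gives an oxidation state of +1 for silver.
Silver is a group-11 element; Ag(I) is therefore d¹⁰.
Coordination number: 3.
Three ligands around a d¹⁰ centre minimise repulsion in a trigonal-planar arrangement.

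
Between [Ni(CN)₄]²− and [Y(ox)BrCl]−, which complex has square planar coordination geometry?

[Ni(CN)₄]²−

For [Ni(CN)₄]²−: Each cyanide is −1; balancing the −2 overall charge requires Ni(II). Nickel is a group-10 element; Ni(II) is therefore d⁸. Cyanide is a strong-field ligand (high in the spectrochemical series). A 3d d⁸ ion with strong-field ligands gains enough CFSE to favour square planar over tetrahedral. → square planar.
For [Y(ox)BrCl]−: Summing ligand charges against the −1 overall charge gives an oxidation state of +3 for yttrium. Y sits in group 3, so the d-electron count is 3 − 3 = 0. A d⁰ ion has no crystal-field stabilisation preference between square planar and tetrahedral, so four ligands adopt the sterically favoured tetrahedral geometry. → tetrahedral.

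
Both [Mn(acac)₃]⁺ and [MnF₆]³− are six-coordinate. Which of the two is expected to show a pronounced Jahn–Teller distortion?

[MnF₆]³−

[Mn(acac)₃]⁺: Summing ligand charges against the +1 overall charge gives an oxidation state of +4 for manganese. Group 7 minus oxidation state 4 gives a d³ configuration. The d³ configuration leaves the e_g set evenly filled (or empty) — no strong Jahn–Teller driving force.
[MnF₆]³−: Each fluoride is −1; balancing the −3 overall charge requires Mn(III). Mn sits in group 7, so the d-electron count is 7 − 3 = 4. Fluoride is a weak-field ligand for a first-row metal, so the complex is high-spin. The t₂g³e_g¹ (high-spin) configuration has an unevenly filled e_g set; the Jahn–Teller theorem predicts a tetragonal distortion (typically axial elongation) to lift the degeneracy.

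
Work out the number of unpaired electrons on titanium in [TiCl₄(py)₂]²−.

2

Ligand charges: each chloride is −1; pyridine is neutral. With an overall charge of −2 the titanium centre must be in the +2 oxidation state.
Titanium is a group-4 element; Ti(II) is therefore d².
In an octahedral field the d² configuration is t₂g²e_g⁰ (only one arrangement possible), giving 2 unpaired electrons.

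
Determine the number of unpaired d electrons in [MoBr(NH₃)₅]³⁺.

2

Summing ligand charges against the +3 overall charge gives an oxidation state of +4 for molybdenum.
Group 6 minus oxidation state 4 gives a d² configuration.
In an octahedral field the d² configuration is t₂g²e_g⁰ (only one arrangement possible), giving 2 unpaired electrons.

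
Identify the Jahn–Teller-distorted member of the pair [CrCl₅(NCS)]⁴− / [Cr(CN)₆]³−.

[CrCl₅(NCS)]⁴−: Ligand charges: each chloride is −1; each isothiocyanate is −1. With an overall charge of −4 the chromium centre must be in the +2 oxidation state. Chromium is a group-6 element; Cr(II) is therefore d⁴. Chloride and isothiocyanate are weak-field ligands for a first-row metal, so the complex is high-spin. The t₂g³e_g¹ (high-spin) configuration has an unevenly filled e_g set; the Jahn–Teller theorem predicts a tetragonal distortion (typically axial elongation) to lift the degeneracy.
[Cr(CN)₆]³−: Ligand charges: each cyanide is −1. With an overall charge of −3 the chromium centre must be in the +3 oxidation state. Chromium is a group-6 element; Cr(III) is therefore d³. The d³ configuration leaves the e_g set evenly filled (or empty) — no strong Jahn–Teller driving force.

[CrCl₅(NCS)]⁴−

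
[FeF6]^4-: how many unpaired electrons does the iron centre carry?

Each fluoride is −1; balancing the −4 overall charge requires Fe(II).
Group 8 minus oxidation state 2 gives a d⁶ configuration.
The spin state decides the count: Fluoride is a weak-field ligand for a first-row metal, so the complex is high-spin.
An octahedral high-spin d⁶ ion is t₂g⁴e_g², giving 4 unpaired electrons.

4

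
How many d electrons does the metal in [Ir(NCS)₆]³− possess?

Summing ligand charges against the −3 overall charge gives an oxidation state of +3 for iridium.
Ir sits in group 9, so the d-electron count is 9 − 3 = 6.

d6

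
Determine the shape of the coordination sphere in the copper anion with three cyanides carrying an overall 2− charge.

Each cyanide is −1; balancing the −2 overall charge requires Cu(I).
Group 11 minus oxidation state 1 gives a d¹⁰ configuration.
With 3 monodentate ligands the coordination number is 3.
Three ligands around a d¹⁰ centre minimise repulsion in a trigonal-planar arrangement.

trigonal planar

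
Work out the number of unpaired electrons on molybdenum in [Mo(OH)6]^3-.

3

Ligand charges: each hydroxide is −1. With an overall charge of −3 the molybdenum centre must be in the +3 oxidation state.
Molybdenum is a group-6 element; Mo(III) is therefore d³.
In an octahedral field the d³ configuration is t₂g³e_g⁰ (only one arrangement possible), giving 3 unpaired electrons.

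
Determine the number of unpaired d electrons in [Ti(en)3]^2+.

Ethylenediamine is neutral; balancing the +2 overall charge requires Ti(II).
Group 4 minus oxidation state 2 gives a d² configuration.
Counting donor atoms: 3×ethylenediamine (bidentate) → 6 donors. Coordination number = 6.
In an octahedral field the d² configuration is t₂g²e_g⁰ (only one arrangement possible), giving 2 unpaired electrons.

2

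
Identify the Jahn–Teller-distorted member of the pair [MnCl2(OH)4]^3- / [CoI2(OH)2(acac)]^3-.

[MnCl2(OH)4]^3-

[MnCl2(OH)4]^3-: Ligand charges: each chloride is −1; each hydroxide is −1. With an overall charge of −3 the manganese centre must be in the +3 oxidation state. Manganese is a group-7 element; Mn(III) is therefore d⁴. Chloride and hydroxide are weak-field ligands for a first-row metal, so the complex is high-spin. The t₂g³e_g¹ (high-spin) configuration has an unevenly filled e_g set; the Jahn–Teller theorem predicts a tetragonal distortion (typically axial elongation) to lift the degeneracy.
[CoI2(OH)2(acac)]^3-: Ligand charges: each iodide is −1; each hydroxide is −1; each acetylacetonate is −1. With an overall charge of −3 the cobalt centre must be in the +2 oxidation state. Group 9 minus oxidation state 2 gives a d⁷ configuration. Acetylacetonate, hydroxide, and iodide are weak-field ligands for a first-row metal, so the complex is high-spin. The d⁷ configuration leaves the e_g set evenly filled (or empty) — no strong Jahn–Teller driving force.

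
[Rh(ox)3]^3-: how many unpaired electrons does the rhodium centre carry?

Ligand charges: each oxalate is −2. With an overall charge of −3 the rhodium centre must be in the +3 oxidation state.
Rh sits in group 9, so the d-electron count is 9 − 3 = 6.
Counting donor atoms: 3×oxalate (bidentate) → 6 donors. Coordination number = 6.
The spin state decides the count: a 4d ion has a large Δₒ and is invariably low-spin.
An octahedral low-spin d⁶ ion is t₂g⁶e_g⁰, giving 0 unpaired electrons.

0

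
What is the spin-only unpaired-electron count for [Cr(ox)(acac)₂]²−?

4 unpaired electrons

Summing ligand charges against the −2 overall charge gives an oxidation state of +2 for chromium.
Chromium is a group-6 element; Cr(II) is therefore d⁴.
Counting donor atoms: 1×oxalate (bidentate) → 2 donors; 2×acetylacetonate (bidentate) → 4 donors. Coordination number = 6.
The spin state decides the count: Acetylacetonate and oxalate are weak-field ligands for a first-row metal, so the complex is high-spin.
An octahedral high-spin d⁴ ion is t₂g³e_g¹, giving 4 unpaired electrons.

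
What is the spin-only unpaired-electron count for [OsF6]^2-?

Summing ligand charges against the −2 overall charge gives an oxidation state of +4 for osmium.
Group 8 minus oxidation state 4 gives a d⁴ configuration.
The spin state decides the count: a 5d ion has a large Δₒ and is invariably low-spin.
An octahedral low-spin d⁴ ion is t₂g⁴e_g⁰, giving 2 unpaired electrons.

2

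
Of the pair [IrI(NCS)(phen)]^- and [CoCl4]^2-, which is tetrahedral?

[CoCl4]^2-

For [IrI(NCS)(phen)]^-: Summing ligand charges against the −1 overall charge gives an oxidation state of +1 for iridium. Iridium is a group-9 element; Ir(I) is therefore d⁸. A 5d d⁸ ion has a large crystal-field splitting; square planar leaves the high-energy d_{x²−y²} orbital empty and maximises CFSE. → square planar.
For [CoCl4]^2-: Summing ligand charges against the −2 overall charge gives an oxidation state of +2 for cobalt. Co sits in group 9, so the d-electron count is 9 − 2 = 7. For a high-spin 3d d⁷ ion with weak-field ligands the small Δₜ gives little square-planar CFSE advantage, so four ligands adopt the sterically favoured tetrahedral geometry. → tetrahedral.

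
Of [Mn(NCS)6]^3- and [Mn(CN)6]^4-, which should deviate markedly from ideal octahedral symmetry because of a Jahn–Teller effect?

[Mn(NCS)6]^3-: Summing ligand charges against the −3 overall charge gives an oxidation state of +3 for manganese. Manganese is a group-7 element; Mn(III) is therefore d⁴. Isothiocyanate is a weak-field ligand for a first-row metal, so the complex is high-spin. The t₂g³e_g¹ (high-spin) configuration has an unevenly filled e_g set; the Jahn–Teller theorem predicts a tetragonal distortion (typically axial elongation) to lift the degeneracy.
[Mn(CN)6]^4-: Each cyanide is −1; balancing the −4 overall charge requires Mn(II). Manganese is a group-7 element; Mn(II) is therefore d⁵. Cyanide is a strong-field ligand (high in the spectrochemical series) for a first-row metal, so the complex is low-spin. The d⁵ configuration leaves the e_g set evenly filled (or empty) — no strong Jahn–Teller driving force.

[Mn(NCS)6]^3-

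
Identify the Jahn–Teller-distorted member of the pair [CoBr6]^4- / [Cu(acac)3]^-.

[CoBr6]^4-: Each bromide is −1; balancing the −4 overall charge requires Co(II). Cobalt is a group-9 element; Co(II) is therefore d⁷. Bromide is a weak-field ligand for a first-row metal, so the complex is high-spin. The d⁷ configuration leaves the e_g set evenly filled (or empty) — no strong Jahn–Teller driving force.
[Cu(acac)3]^-: Each acetylacetonate is −1; balancing the −1 overall charge requires Cu(II). Cu sits in group 11, so the d-electron count is 11 − 2 = 9. The t₂g⁶e_g³ configuration has an unevenly filled e_g set; the Jahn–Teller theorem predicts a tetragonal distortion (typically axial elongation) to lift the degeneracy.

[Cu(acac)3]^-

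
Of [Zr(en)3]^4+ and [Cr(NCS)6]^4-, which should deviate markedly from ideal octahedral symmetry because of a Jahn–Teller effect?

[Zr(en)3]^4+: Ethylenediamine is neutral; balancing the +4 overall charge requires Zr(IV). Zr sits in group 4, so the d-electron count is 4 − 4 = 0. The d⁰ configuration leaves the e_g set evenly filled (or empty) — no strong Jahn–Teller driving force.
[Cr(NCS)6]^4-: Ligand charges: each isothiocyanate is −1. With an overall charge of −4 the chromium centre must be in the +2 oxidation state. Group 6 minus oxidation state 2 gives a d⁴ configuration. Isothiocyanate is a weak-field ligand for a first-row metal, so the complex is high-spin. The t₂g³e_g¹ (high-spin) configuration has an unevenly filled e_g set; the Jahn–Teller theorem predicts a tetragonal distortion (typically axial elongation) to lift the degeneracy.

[Cr(NCS)6]^4-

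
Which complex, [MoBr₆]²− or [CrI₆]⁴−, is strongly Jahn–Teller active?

[MoBr₆]²−: Summing ligand charges against the −2 overall charge gives an oxidation state of +4 for molybdenum. Mo sits in group 6, so the d-electron count is 6 − 4 = 2. The d² configuration leaves the e_g set evenly filled (or empty) — no strong Jahn–Teller driving force.
[CrI₆]⁴−: Summing ligand charges against the −4 overall charge gives an oxidation state of +2 for chromium. Chromium is a group-6 element; Cr(II) is therefore d⁴. Iodide is a weak-field ligand for a first-row metal, so the complex is high-spin. The t₂g³e_g¹ (high-spin) configuration has an unevenly filled e_g set; the Jahn–Teller theorem predicts a tetragonal distortion (typically axial elongation) to lift the degeneracy.

[CrI₆]⁴−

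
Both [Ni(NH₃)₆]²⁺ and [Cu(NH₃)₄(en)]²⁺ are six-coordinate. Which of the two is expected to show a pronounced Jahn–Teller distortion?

[Ni(NH₃)₆]²⁺: Ligand charges: ammonia is neutral. With an overall charge of +2 the nickel centre must be in the +2 oxidation state. Nickel is a group-10 element; Ni(II) is therefore d⁸. The d⁸ configuration leaves the e_g set evenly filled (or empty) — no strong Jahn–Teller driving force.
[Cu(NH₃)₄(en)]²⁺: Summing ligand charges against the +2 overall charge gives an oxidation state of +2 for copper. Copper is a group-11 element; Cu(II) is therefore d⁹. The t₂g⁶e_g³ configuration has an unevenly filled e_g set; the Jahn–Teller theorem predicts a tetragonal distortion (typically axial elongation) to lift the degeneracy.

[Cu(NH₃)₄(en)]²⁺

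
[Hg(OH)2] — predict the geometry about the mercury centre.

linear

Ligand charges: each hydroxide is −1. With an overall charge of 0 the mercury centre must be in the +2 oxidation state.
Mercury is a group-12 element; Hg(II) is therefore d¹⁰.
Coordination number: 2.
A d¹⁰ ion with only two ligands adopts a linear arrangement (sp hybridisation; no CFSE preference).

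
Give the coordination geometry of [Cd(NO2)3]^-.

Ligand charges: each nitro (N-bound nitrite) is −1. With an overall charge of −1 the cadmium centre must be in the +2 oxidation state.
Cadmium is a group-12 element; Cd(II) is therefore d¹⁰.
Coordination number: 3.
Three ligands around a d¹⁰ centre minimise repulsion in a trigonal-planar arrangement.

trigonal planar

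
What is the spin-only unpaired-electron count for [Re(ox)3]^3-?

2

Ligand charges: each oxalate is −2. With an overall charge of −3 the rhenium centre must be in the +3 oxidation state.
Re sits in group 7, so the d-electron count is 7 − 3 = 4.
Counting donor atoms: 3×oxalate (bidentate) → 6 donors. Coordination number = 6.
The spin state decides the count: a 5d ion has a large Δₒ and is invariably low-spin.
An octahedral low-spin d⁴ ion is t₂g⁴e_g⁰, giving 2 unpaired electrons.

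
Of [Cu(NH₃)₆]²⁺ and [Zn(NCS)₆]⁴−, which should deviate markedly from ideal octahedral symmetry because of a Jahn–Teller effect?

[Cu(NH₃)₆]²⁺: Summing ligand charges against the +2 overall charge gives an oxidation state of +2 for copper. Copper is a group-11 element; Cu(II) is therefore d⁹. The t₂g⁶e_g³ configuration has an unevenly filled e_g set; the Jahn–Teller theorem predicts a tetragonal distortion (typically axial elongation) to lift the degeneracy.
[Zn(NCS)₆]⁴−: Each isothiocyanate is −1; balancing the −4 overall charge requires Zn(II). Zn sits in group 12, so the d-electron count is 12 − 2 = 10. The d¹⁰ configuration leaves the e_g set evenly filled (or empty) — no strong Jahn–Teller driving force.

[Cu(NH₃)₆]²⁺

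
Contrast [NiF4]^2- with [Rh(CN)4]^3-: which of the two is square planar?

For [NiF4]^2-: Each fluoride is −1; balancing the −2 overall charge requires Ni(II). Nickel is a group-10 element; Ni(II) is therefore d⁸. Fluoride is a weak-field ligand. With weak-field ligands the CFSE gain from square planar is small, so a 3d d⁸ ion takes the sterically preferred tetrahedral geometry. → tetrahedral.
For [Rh(CN)4]^3-: Each cyanide is −1; balancing the −3 overall charge requires Rh(I). Group 9 minus oxidation state 1 gives a d⁸ configuration. A 4d d⁸ ion has a large crystal-field splitting; square planar leaves the high-energy d_{x²−y²} orbital empty and maximises CFSE. → square planar.

[Rh(CN)4]^3-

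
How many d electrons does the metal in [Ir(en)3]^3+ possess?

d⁶

Ethylenediamine is neutral; balancing the +3 overall charge requires Ir(III).
Group 9 minus oxidation state 3 gives a d⁶ configuration.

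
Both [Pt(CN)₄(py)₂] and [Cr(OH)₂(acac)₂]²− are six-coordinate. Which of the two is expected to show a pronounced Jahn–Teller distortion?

[Pt(CN)₄(py)₂]: Summing ligand charges against the 0 overall charge gives an oxidation state of +4 for platinum. Platinum is a group-10 element; Pt(IV) is therefore d⁶. A 5d ion has a large Δₒ and is invariably low-spin. The d⁶ configuration leaves the e_g set evenly filled (or empty) — no strong Jahn–Teller driving force.
[Cr(OH)₂(acac)₂]²−: Ligand charges: each hydroxide is −1; each acetylacetonate is −1. With an overall charge of −2 the chromium centre must be in the +2 oxidation state. Group 6 minus oxidation state 2 gives a d⁴ configuration. Acetylacetonate and hydroxide are weak-field ligands for a first-row metal, so the complex is high-spin. The t₂g³e_g¹ (high-spin) configuration has an unevenly filled e_g set; the Jahn–Teller theorem predicts a tetragonal distortion (typically axial elongation) to lift the degeneracy.

[Cr(OH)₂(acac)₂]²−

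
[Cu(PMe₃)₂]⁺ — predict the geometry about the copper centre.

linear

Trimethylphosphine is neutral; balancing the +1 overall charge requires Cu(I).
Cu sits in group 11, so the d-electron count is 11 − 1 = 10.
With 2 monodentate ligands the coordination number is 2.
A d¹⁰ ion with only two ligands adopts a linear arrangement (sp hybridisation; no CFSE preference).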